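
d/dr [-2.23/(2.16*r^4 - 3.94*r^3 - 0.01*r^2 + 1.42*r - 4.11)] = (19.2672*r^3 - 26.3586*r^2 - 0.0446*r + 3.1666)/(-2.16*r^4 + 3.94*r^3 + 0.01*r^2 - 1.42*r + 4.11)^2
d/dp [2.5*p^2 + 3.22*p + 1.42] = 5.0*p + 3.22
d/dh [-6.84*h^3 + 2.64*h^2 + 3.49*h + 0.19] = -20.52*h^2 + 5.28*h + 3.49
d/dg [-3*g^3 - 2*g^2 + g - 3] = -9*g^2 - 4*g + 1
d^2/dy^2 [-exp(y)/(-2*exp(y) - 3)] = (9 - 6*exp(y))*exp(y)/(8*exp(3*y) + 36*exp(2*y) + 54*exp(y) + 27)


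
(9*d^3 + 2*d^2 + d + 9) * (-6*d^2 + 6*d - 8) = -54*d^5 + 42*d^4 - 66*d^3 - 64*d^2 + 46*d - 72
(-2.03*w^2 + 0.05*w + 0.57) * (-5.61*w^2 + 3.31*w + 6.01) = 11.3883*w^4 - 6.9998*w^3 - 15.2325*w^2 + 2.1872*w + 3.4257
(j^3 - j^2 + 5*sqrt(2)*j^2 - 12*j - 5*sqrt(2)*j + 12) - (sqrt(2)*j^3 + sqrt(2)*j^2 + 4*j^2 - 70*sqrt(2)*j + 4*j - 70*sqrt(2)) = -sqrt(2)*j^3 + j^3 - 5*j^2 + 4*sqrt(2)*j^2 - 16*j + 65*sqrt(2)*j + 12 + 70*sqrt(2)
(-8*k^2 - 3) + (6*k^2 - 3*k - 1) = -2*k^2 - 3*k - 4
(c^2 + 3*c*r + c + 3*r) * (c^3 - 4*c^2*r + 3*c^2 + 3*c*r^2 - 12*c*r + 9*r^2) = c^5 - c^4*r + 4*c^4 - 9*c^3*r^2 - 4*c^3*r + 3*c^3 + 9*c^2*r^3 - 36*c^2*r^2 - 3*c^2*r + 36*c*r^3 - 27*c*r^2 + 27*r^3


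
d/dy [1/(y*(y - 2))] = 2*(1 - y)/(y^2*(y^2 - 4*y + 4))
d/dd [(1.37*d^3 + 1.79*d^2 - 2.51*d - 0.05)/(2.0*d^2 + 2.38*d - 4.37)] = (2.74*d^4 + 6.5212*d^3 - 8.6805*d^2 - 15.4446*d + 11.0877)/(4.0*d^4 + 9.52*d^3 - 11.8156*d^2 - 20.8012*d + 19.0969)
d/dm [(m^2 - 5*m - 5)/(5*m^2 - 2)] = (25*m^2 + 46*m + 10)/(25*m^4 - 20*m^2 + 4)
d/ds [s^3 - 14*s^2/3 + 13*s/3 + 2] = 3*s^2 - 28*s/3 + 13/3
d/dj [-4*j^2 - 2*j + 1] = -8*j - 2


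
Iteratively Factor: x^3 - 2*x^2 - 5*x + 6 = (x - 1)*(x^2 - x - 6) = (x - 1)*(x + 2)*(x - 3)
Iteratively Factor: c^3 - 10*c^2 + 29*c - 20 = (c - 5)*(c^2 - 5*c + 4) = (c - 5)*(c - 4)*(c - 1)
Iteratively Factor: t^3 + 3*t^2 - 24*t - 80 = (t - 5)*(t^2 + 8*t + 16) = (t - 5)*(t + 4)*(t + 4)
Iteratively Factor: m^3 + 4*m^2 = (m)*(m^2 + 4*m) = m^2*(m + 4)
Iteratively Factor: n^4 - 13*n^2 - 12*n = (n + 1)*(n^3 - n^2 - 12*n) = n*(n + 1)*(n^2 - n - 12) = n*(n + 1)*(n + 3)*(n - 4)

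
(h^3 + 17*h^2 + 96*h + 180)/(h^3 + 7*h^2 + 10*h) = (h^2 + 12*h + 36)/(h*(h + 2))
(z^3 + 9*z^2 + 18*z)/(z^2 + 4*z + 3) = z*(z + 6)/(z + 1)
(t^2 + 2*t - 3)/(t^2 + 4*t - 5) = (t + 3)/(t + 5)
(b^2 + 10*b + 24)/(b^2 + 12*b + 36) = (b + 4)/(b + 6)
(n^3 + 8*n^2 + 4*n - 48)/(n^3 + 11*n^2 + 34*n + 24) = (n - 2)/(n + 1)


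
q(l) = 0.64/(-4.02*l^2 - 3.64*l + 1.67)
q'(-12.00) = -0.00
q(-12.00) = -0.00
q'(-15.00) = -0.00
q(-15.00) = -0.00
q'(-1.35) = -8.38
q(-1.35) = -0.86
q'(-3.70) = -0.01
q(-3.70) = -0.02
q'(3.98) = 0.00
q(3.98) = -0.01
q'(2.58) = 0.01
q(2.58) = -0.02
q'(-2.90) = -0.03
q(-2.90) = -0.03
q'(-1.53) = -1.18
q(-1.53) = -0.29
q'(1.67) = 0.04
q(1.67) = -0.04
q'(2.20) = 0.02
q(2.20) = -0.02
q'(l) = 0.64*(8.04*l + 3.64)/(-4.02*l^2 - 3.64*l + 1.67)^2 = (5.1456*l + 2.3296)/(4.02*l^2 + 3.64*l - 1.67)^2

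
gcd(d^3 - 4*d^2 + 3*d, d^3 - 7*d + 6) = d - 1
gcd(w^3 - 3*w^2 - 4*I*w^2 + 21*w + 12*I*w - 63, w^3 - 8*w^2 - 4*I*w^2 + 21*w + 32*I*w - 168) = w^2 - 4*I*w + 21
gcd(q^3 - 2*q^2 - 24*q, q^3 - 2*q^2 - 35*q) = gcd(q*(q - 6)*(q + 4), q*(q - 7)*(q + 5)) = q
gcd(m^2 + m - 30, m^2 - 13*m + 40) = m - 5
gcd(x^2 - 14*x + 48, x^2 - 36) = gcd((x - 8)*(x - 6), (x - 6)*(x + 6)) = x - 6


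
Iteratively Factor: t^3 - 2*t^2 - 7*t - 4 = (t + 1)*(t^2 - 3*t - 4) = (t - 4)*(t + 1)*(t + 1)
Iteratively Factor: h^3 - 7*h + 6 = (h - 1)*(h^2 + h - 6) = (h - 2)*(h - 1)*(h + 3)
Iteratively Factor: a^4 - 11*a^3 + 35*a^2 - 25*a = (a - 5)*(a^3 - 6*a^2 + 5*a) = a*(a - 5)*(a^2 - 6*a + 5) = a*(a - 5)*(a - 1)*(a - 5)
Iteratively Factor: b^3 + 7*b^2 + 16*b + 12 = (b + 3)*(b^2 + 4*b + 4) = (b + 2)*(b + 3)*(b + 2)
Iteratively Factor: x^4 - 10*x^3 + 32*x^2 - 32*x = (x - 2)*(x^3 - 8*x^2 + 16*x) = x*(x - 2)*(x^2 - 8*x + 16) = x*(x - 4)*(x - 2)*(x - 4)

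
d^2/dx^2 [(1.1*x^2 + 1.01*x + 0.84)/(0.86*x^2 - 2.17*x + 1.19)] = (5.599632*x^3 - 3.026856*x^2 - 15.607452*x + 14.523306)/(0.636056*x^6 - 4.814796*x^5 + 14.789334*x^4 - 23.542981*x^3 + 20.464311*x^2 - 9.218811*x + 1.685159)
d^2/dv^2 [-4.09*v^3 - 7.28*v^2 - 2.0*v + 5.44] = -24.54*v - 14.56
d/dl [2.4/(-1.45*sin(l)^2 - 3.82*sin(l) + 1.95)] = (6.96*sin(l) + 9.168)*cos(l)/(1.45*sin(l)^2 + 3.82*sin(l) - 1.95)^2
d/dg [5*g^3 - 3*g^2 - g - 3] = 15*g^2 - 6*g - 1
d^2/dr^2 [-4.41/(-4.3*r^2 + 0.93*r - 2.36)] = (-163.0818*r^2 + 35.27118*r + 4.41*(8.6*r - 0.93)*(17.2*r - 1.86) - 89.50536)/(4.3*r^2 - 0.93*r + 2.36)^3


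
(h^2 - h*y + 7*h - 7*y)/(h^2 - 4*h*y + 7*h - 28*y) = (-h + y)/(-h + 4*y)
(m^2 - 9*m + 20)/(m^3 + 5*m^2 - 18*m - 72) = (m - 5)/(m^2 + 9*m + 18)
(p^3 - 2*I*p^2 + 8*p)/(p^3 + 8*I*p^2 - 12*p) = (p - 4*I)/(p + 6*I)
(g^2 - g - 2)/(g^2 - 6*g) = (g^2 - g - 2)/(g*(g - 6))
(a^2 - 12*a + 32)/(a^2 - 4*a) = (a - 8)/a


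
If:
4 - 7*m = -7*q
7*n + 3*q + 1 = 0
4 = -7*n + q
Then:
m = 37/28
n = -13/28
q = 3/4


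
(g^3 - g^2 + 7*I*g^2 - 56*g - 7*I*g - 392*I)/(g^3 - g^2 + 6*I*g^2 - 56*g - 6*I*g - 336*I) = (g + 7*I)/(g + 6*I)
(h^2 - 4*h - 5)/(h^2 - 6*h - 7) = (h - 5)/(h - 7)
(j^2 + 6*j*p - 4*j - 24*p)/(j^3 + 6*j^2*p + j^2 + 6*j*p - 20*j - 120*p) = 1/(j + 5)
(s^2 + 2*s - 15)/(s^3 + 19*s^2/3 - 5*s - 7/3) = 3*(s^2 + 2*s - 15)/(3*s^3 + 19*s^2 - 15*s - 7)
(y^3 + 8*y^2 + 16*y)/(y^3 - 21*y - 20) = y*(y + 4)/(y^2 - 4*y - 5)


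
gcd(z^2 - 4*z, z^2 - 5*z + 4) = z - 4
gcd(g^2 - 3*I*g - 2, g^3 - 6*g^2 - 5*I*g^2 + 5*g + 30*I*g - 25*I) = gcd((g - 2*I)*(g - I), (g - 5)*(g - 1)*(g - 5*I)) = 1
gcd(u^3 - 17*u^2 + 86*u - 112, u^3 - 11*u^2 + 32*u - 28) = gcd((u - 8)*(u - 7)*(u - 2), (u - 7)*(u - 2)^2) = u^2 - 9*u + 14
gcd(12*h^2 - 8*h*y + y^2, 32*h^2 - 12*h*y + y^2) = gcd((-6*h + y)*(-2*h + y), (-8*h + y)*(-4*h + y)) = 1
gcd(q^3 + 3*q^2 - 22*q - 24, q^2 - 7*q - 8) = q + 1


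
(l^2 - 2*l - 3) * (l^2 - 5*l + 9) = l^4 - 7*l^3 + 16*l^2 - 3*l - 27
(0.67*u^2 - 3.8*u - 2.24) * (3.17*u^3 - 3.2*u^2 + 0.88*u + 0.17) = 2.1239*u^5 - 14.19*u^4 + 5.6488*u^3 + 3.9379*u^2 - 2.6172*u - 0.3808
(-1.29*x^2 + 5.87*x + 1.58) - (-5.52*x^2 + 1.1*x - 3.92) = 4.23*x^2 + 4.77*x + 5.5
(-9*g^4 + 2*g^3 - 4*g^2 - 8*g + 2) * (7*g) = -63*g^5 + 14*g^4 - 28*g^3 - 56*g^2 + 14*g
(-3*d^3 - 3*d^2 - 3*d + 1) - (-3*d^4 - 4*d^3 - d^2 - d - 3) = 3*d^4 + d^3 - 2*d^2 - 2*d + 4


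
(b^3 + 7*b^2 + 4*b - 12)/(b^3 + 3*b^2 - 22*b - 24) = (b^2 + b - 2)/(b^2 - 3*b - 4)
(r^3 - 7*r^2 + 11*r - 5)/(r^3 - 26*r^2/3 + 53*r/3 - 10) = 3*(r^2 - 6*r + 5)/(3*r^2 - 23*r + 30)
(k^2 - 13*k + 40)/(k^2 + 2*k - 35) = (k - 8)/(k + 7)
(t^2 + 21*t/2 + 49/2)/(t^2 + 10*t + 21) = (t + 7/2)/(t + 3)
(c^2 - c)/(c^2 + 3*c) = (c - 1)/(c + 3)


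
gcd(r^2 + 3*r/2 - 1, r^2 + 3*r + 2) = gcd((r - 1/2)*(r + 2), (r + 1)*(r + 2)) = r + 2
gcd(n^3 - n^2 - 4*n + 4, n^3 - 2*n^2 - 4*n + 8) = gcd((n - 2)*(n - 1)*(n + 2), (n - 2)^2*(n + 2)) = n^2 - 4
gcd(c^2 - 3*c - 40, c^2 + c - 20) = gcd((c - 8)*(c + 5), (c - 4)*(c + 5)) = c + 5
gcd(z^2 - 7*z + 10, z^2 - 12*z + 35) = z - 5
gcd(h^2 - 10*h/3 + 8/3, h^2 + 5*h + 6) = 1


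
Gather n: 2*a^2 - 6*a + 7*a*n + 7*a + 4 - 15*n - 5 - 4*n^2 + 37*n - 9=2*a^2 + a - 4*n^2 + n*(7*a + 22) - 10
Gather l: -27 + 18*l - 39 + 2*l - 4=20*l - 70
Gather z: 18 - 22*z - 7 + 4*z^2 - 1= 4*z^2 - 22*z + 10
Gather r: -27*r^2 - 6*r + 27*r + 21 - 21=-27*r^2 + 21*r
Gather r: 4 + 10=14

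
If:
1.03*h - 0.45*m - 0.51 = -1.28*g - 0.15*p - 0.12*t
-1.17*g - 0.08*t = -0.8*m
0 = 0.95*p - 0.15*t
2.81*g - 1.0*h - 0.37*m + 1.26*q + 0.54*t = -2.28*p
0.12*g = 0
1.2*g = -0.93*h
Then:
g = 0.00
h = 0.00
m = 0.52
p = 0.82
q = -3.54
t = 5.17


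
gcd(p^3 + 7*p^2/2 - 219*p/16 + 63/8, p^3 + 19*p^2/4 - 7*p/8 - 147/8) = p - 7/4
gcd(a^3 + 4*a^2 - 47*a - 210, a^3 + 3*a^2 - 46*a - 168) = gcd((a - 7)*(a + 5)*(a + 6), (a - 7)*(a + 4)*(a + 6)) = a^2 - a - 42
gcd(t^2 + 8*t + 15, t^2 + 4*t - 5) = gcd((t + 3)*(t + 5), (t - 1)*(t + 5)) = t + 5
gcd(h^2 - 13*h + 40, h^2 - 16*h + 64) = h - 8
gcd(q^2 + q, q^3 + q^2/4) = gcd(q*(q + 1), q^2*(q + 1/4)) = q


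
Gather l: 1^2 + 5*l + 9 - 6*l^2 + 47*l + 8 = -6*l^2 + 52*l + 18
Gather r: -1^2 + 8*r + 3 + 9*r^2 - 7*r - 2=9*r^2 + r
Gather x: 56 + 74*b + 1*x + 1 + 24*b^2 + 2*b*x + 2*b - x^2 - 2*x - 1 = 24*b^2 + 76*b - x^2 + x*(2*b - 1) + 56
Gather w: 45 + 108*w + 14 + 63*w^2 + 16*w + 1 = 63*w^2 + 124*w + 60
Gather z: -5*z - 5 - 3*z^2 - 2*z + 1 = -3*z^2 - 7*z - 4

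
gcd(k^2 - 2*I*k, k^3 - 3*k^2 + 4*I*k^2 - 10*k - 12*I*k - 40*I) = 1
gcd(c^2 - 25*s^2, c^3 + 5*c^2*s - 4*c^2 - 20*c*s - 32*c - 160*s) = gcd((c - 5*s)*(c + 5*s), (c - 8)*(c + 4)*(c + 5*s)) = c + 5*s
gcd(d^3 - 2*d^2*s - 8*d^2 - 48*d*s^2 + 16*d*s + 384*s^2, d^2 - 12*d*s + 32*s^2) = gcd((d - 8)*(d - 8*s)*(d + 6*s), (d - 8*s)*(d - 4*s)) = -d + 8*s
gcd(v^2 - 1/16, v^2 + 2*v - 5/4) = 1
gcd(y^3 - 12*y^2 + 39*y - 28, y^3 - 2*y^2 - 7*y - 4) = y - 4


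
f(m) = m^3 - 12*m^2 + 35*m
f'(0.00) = 35.00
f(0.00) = 0.00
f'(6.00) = -1.00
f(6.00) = -6.00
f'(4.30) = -12.73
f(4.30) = 8.13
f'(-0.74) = 54.40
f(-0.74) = -32.88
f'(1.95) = -0.39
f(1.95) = 30.03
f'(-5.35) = 249.27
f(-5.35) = -683.85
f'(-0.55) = 49.11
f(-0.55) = -23.05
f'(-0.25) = 41.19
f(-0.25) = -9.52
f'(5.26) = -8.24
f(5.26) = -2.38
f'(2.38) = -5.13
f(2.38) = 28.81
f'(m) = 3*m^2 - 24*m + 35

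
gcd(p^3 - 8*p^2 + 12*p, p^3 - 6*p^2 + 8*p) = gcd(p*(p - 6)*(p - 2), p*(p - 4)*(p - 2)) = p^2 - 2*p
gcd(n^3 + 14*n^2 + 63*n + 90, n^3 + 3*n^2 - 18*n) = n + 6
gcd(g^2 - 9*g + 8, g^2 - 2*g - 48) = g - 8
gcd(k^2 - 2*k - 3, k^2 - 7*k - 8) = k + 1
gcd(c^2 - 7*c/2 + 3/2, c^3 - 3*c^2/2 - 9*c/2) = c - 3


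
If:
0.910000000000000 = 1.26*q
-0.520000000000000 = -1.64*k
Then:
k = 0.32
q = 0.72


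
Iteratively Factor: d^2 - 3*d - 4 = (d + 1)*(d - 4)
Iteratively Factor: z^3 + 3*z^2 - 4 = (z - 1)*(z^2 + 4*z + 4) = (z - 1)*(z + 2)*(z + 2)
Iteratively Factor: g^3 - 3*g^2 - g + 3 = (g - 1)*(g^2 - 2*g - 3) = (g - 1)*(g + 1)*(g - 3)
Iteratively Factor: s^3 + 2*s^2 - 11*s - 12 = (s + 4)*(s^2 - 2*s - 3) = (s - 3)*(s + 4)*(s + 1)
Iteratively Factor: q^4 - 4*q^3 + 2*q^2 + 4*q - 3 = (q + 1)*(q^3 - 5*q^2 + 7*q - 3) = (q - 1)*(q + 1)*(q^2 - 4*q + 3) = (q - 1)^2*(q + 1)*(q - 3)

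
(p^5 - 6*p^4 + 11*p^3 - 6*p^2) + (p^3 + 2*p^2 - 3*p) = p^5 - 6*p^4 + 12*p^3 - 4*p^2 - 3*p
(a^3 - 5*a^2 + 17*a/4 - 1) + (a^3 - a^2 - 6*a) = 2*a^3 - 6*a^2 - 7*a/4 - 1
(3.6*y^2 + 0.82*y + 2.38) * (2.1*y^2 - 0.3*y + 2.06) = 7.56*y^4 + 0.642*y^3 + 12.168*y^2 + 0.9752*y + 4.9028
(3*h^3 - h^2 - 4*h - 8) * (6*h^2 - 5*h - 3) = 18*h^5 - 21*h^4 - 28*h^3 - 25*h^2 + 52*h + 24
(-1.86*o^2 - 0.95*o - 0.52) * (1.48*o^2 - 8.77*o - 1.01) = -2.7528*o^4 + 14.9062*o^3 + 9.4405*o^2 + 5.5199*o + 0.5252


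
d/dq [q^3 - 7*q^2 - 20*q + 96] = 3*q^2 - 14*q - 20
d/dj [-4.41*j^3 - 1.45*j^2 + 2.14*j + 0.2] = -13.23*j^2 - 2.9*j + 2.14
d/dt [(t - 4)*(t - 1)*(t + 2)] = 3*t^2 - 6*t - 6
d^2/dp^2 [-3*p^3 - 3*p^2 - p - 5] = -18*p - 6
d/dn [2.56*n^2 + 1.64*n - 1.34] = 5.12*n + 1.64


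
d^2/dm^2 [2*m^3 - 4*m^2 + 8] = 12*m - 8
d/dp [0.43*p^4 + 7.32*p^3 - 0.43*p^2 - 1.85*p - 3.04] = 1.72*p^3 + 21.96*p^2 - 0.86*p - 1.85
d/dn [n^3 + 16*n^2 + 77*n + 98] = 3*n^2 + 32*n + 77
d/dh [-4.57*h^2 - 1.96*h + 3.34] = -9.14*h - 1.96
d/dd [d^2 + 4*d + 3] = 2*d + 4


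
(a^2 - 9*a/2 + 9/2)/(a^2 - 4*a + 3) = (a - 3/2)/(a - 1)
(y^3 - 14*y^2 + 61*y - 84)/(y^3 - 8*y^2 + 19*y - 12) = (y - 7)/(y - 1)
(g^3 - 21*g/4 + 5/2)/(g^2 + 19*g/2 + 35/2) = (g^2 - 5*g/2 + 1)/(g + 7)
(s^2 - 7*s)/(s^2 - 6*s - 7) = s/(s + 1)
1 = 1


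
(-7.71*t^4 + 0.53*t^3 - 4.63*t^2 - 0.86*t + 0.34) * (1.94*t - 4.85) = -14.9574*t^5 + 38.4217*t^4 - 11.5527*t^3 + 20.7871*t^2 + 4.8306*t - 1.649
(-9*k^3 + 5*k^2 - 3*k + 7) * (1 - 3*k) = 27*k^4 - 24*k^3 + 14*k^2 - 24*k + 7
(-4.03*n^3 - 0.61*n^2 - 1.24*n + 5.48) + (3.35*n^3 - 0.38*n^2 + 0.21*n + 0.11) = -0.68*n^3 - 0.99*n^2 - 1.03*n + 5.59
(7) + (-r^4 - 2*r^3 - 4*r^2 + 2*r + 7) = -r^4 - 2*r^3 - 4*r^2 + 2*r + 14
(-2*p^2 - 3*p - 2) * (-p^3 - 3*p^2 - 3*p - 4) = 2*p^5 + 9*p^4 + 17*p^3 + 23*p^2 + 18*p + 8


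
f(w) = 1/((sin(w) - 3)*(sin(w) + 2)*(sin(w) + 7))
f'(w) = -cos(w)/((sin(w) - 3)*(sin(w) + 2)*(sin(w) + 7)^2) - cos(w)/((sin(w) - 3)*(sin(w) + 2)^2*(sin(w) + 7)) - cos(w)/((sin(w) - 3)^2*(sin(w) + 2)*(sin(w) + 7)) = (-3*sin(w)^2 - 12*sin(w) + 13)*cos(w)/((sin(w) - 3)^2*(sin(w) + 2)^2*(sin(w) + 7)^2)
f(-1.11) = -0.04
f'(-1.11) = 0.01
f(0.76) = -0.02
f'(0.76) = 0.00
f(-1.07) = -0.04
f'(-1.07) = 0.01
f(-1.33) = -0.04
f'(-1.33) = 0.01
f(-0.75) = -0.03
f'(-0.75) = 0.02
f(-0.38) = -0.03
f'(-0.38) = 0.01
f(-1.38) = -0.04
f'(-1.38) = 0.01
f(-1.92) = -0.04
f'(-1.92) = -0.01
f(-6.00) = -0.02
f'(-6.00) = 0.00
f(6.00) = -0.03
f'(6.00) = 0.01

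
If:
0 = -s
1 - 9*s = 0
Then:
No Solution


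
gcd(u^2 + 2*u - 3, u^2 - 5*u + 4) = u - 1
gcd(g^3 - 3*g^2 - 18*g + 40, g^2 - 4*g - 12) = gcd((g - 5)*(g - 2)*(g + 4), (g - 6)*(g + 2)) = 1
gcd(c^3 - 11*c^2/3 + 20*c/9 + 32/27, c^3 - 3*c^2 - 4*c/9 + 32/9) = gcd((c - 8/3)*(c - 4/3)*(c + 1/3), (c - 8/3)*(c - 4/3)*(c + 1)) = c^2 - 4*c + 32/9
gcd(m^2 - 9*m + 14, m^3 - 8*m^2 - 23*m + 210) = m - 7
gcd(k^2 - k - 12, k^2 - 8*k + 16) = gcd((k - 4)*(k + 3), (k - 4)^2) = k - 4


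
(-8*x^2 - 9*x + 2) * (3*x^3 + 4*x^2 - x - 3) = -24*x^5 - 59*x^4 - 22*x^3 + 41*x^2 + 25*x - 6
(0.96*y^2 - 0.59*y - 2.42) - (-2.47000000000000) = 0.96*y^2 - 0.59*y + 0.0500000000000003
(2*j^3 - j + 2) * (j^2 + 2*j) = 2*j^5 + 4*j^4 - j^3 + 4*j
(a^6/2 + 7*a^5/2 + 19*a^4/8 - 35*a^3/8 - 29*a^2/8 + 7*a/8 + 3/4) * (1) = a^6/2 + 7*a^5/2 + 19*a^4/8 - 35*a^3/8 - 29*a^2/8 + 7*a/8 + 3/4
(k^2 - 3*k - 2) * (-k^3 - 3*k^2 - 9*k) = -k^5 + 2*k^3 + 33*k^2 + 18*k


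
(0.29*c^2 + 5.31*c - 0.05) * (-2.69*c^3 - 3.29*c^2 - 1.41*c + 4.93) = -0.7801*c^5 - 15.238*c^4 - 17.7443*c^3 - 5.8929*c^2 + 26.2488*c - 0.2465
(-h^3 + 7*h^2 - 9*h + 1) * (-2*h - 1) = 2*h^4 - 13*h^3 + 11*h^2 + 7*h - 1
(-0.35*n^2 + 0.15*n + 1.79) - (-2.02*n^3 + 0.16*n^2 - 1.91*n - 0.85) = 2.02*n^3 - 0.51*n^2 + 2.06*n + 2.64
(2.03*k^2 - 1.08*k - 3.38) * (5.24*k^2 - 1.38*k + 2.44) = 10.6372*k^4 - 8.4606*k^3 - 11.2676*k^2 + 2.0292*k - 8.2472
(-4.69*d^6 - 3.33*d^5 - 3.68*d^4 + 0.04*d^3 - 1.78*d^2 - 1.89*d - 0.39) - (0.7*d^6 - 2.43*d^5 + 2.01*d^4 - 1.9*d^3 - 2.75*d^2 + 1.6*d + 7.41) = -5.39*d^6 - 0.9*d^5 - 5.69*d^4 + 1.94*d^3 + 0.97*d^2 - 3.49*d - 7.8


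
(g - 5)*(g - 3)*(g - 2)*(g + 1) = g^4 - 9*g^3 + 21*g^2 + g - 30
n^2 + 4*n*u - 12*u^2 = (n - 2*u)*(n + 6*u)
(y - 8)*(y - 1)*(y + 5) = y^3 - 4*y^2 - 37*y + 40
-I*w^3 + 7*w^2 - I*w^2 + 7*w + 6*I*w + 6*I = (w + 1)*(w + 6*I)*(-I*w + 1)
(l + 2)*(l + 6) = l^2 + 8*l + 12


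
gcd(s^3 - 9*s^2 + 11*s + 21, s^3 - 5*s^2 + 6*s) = s - 3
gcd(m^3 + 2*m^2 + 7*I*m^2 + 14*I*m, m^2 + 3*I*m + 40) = 1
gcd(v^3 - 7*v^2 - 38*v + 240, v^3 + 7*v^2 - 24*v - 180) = v^2 + v - 30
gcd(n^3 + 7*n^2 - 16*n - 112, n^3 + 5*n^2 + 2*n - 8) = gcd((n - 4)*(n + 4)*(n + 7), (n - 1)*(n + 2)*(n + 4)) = n + 4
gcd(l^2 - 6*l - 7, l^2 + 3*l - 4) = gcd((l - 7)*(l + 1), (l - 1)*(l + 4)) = 1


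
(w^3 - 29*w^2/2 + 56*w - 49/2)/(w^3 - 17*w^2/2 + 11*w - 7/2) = (w - 7)/(w - 1)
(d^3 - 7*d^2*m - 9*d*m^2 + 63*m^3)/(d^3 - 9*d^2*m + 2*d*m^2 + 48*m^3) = (d^2 - 4*d*m - 21*m^2)/(d^2 - 6*d*m - 16*m^2)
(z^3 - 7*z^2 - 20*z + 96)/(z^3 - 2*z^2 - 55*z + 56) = (z^2 + z - 12)/(z^2 + 6*z - 7)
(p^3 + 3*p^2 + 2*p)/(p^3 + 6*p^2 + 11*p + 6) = p/(p + 3)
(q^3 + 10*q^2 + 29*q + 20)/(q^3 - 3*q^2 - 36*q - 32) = (q + 5)/(q - 8)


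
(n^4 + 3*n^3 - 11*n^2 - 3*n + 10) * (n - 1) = n^5 + 2*n^4 - 14*n^3 + 8*n^2 + 13*n - 10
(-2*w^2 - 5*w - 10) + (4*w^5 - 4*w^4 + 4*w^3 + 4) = 4*w^5 - 4*w^4 + 4*w^3 - 2*w^2 - 5*w - 6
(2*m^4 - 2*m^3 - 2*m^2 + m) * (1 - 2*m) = -4*m^5 + 6*m^4 + 2*m^3 - 4*m^2 + m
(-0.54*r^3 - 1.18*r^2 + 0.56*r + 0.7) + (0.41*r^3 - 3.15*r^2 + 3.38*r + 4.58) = -0.13*r^3 - 4.33*r^2 + 3.94*r + 5.28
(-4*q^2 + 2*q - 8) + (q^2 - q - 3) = -3*q^2 + q - 11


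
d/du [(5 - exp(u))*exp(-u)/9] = -5*exp(-u)/9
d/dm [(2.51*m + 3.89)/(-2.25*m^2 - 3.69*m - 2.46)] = (5.6475*m^2 + 17.505*m + 8.1795)/(5.0625*m^4 + 16.605*m^3 + 24.6861*m^2 + 18.1548*m + 6.0516)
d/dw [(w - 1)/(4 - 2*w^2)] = (-w^2/2 + w*(w - 1) + 1)/(w^2 - 2)^2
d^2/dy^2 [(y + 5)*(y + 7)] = 2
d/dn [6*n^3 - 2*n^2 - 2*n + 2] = 18*n^2 - 4*n - 2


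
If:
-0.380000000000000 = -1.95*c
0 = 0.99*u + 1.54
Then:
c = 0.19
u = -1.56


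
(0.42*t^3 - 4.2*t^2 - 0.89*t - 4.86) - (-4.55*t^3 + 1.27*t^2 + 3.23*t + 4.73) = 4.97*t^3 - 5.47*t^2 - 4.12*t - 9.59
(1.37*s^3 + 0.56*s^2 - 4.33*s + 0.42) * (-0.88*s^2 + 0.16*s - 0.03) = -1.2056*s^5 - 0.2736*s^4 + 3.8589*s^3 - 1.0792*s^2 + 0.1971*s - 0.0126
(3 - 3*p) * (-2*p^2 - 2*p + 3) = 6*p^3 - 15*p + 9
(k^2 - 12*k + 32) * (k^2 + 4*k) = k^4 - 8*k^3 - 16*k^2 + 128*k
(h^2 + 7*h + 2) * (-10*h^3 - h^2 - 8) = -10*h^5 - 71*h^4 - 27*h^3 - 10*h^2 - 56*h - 16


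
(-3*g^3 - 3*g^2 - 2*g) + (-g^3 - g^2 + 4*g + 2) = -4*g^3 - 4*g^2 + 2*g + 2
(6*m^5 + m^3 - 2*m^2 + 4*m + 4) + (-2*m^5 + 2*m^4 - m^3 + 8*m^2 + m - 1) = 4*m^5 + 2*m^4 + 6*m^2 + 5*m + 3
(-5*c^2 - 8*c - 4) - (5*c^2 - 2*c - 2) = -10*c^2 - 6*c - 2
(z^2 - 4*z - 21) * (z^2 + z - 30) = z^4 - 3*z^3 - 55*z^2 + 99*z + 630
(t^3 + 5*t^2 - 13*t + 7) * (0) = 0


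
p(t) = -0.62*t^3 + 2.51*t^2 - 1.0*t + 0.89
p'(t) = -1.86*t^2 + 5.02*t - 1.0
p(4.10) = -3.75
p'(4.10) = -11.68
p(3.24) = 2.91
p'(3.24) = -4.26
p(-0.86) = 4.00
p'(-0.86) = -6.69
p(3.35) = 2.40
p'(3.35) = -5.06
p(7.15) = -104.57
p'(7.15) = -60.19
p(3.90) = -1.61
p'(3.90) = -9.71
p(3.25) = 2.87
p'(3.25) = -4.33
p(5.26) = -25.15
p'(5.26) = -26.06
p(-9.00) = 665.18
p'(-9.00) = -196.84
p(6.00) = -48.67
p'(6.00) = -37.84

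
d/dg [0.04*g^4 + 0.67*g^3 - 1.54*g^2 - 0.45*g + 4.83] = 0.16*g^3 + 2.01*g^2 - 3.08*g - 0.45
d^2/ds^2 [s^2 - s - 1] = 2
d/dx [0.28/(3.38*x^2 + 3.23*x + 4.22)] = (-1.8928*x - 0.9044)/(3.38*x^2 + 3.23*x + 4.22)^2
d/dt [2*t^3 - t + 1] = 6*t^2 - 1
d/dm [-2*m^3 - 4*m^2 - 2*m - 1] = -6*m^2 - 8*m - 2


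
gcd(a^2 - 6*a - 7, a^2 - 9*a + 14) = a - 7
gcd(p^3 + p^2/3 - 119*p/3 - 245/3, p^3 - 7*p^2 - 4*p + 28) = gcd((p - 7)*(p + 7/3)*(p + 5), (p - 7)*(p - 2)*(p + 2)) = p - 7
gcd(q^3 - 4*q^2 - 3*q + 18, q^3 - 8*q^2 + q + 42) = q^2 - q - 6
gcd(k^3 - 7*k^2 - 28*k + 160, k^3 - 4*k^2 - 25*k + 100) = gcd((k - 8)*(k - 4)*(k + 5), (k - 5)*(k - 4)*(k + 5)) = k^2 + k - 20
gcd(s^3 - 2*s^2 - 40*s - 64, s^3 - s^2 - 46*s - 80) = s^2 - 6*s - 16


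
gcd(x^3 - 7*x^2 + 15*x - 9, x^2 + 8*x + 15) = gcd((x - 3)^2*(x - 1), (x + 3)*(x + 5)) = 1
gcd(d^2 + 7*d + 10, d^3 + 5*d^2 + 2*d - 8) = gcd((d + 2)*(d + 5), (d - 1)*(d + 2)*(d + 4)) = d + 2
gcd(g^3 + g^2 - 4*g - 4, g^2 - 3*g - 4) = g + 1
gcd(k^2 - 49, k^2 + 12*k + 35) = k + 7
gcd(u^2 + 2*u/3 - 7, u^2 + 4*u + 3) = u + 3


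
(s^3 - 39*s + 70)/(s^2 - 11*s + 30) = (s^2 + 5*s - 14)/(s - 6)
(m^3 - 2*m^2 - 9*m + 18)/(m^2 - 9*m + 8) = (m^3 - 2*m^2 - 9*m + 18)/(m^2 - 9*m + 8)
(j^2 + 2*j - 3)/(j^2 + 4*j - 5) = (j + 3)/(j + 5)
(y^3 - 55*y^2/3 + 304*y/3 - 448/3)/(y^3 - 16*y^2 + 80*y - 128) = (3*y^2 - 31*y + 56)/(3*(y^2 - 8*y + 16))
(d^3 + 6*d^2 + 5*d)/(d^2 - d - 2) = d*(d + 5)/(d - 2)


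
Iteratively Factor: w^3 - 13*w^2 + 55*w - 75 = (w - 3)*(w^2 - 10*w + 25) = (w - 5)*(w - 3)*(w - 5)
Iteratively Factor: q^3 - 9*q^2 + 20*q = (q - 4)*(q^2 - 5*q) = q*(q - 4)*(q - 5)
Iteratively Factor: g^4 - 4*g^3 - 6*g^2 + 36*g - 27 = (g - 3)*(g^3 - g^2 - 9*g + 9) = (g - 3)*(g + 3)*(g^2 - 4*g + 3) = (g - 3)^2*(g + 3)*(g - 1)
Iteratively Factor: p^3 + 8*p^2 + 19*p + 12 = (p + 4)*(p^2 + 4*p + 3) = (p + 3)*(p + 4)*(p + 1)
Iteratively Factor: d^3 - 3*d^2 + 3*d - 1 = (d - 1)*(d^2 - 2*d + 1) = (d - 1)^2*(d - 1)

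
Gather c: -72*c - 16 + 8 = -72*c - 8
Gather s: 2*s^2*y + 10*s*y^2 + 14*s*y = 2*s^2*y + s*(10*y^2 + 14*y)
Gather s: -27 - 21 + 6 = -42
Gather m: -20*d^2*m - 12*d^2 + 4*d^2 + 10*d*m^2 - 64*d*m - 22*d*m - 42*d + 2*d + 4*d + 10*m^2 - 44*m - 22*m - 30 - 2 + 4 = -8*d^2 - 36*d + m^2*(10*d + 10) + m*(-20*d^2 - 86*d - 66) - 28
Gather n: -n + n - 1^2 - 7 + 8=0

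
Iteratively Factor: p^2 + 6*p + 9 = (p + 3)*(p + 3)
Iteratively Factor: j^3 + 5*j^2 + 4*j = (j + 4)*(j^2 + j) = j*(j + 4)*(j + 1)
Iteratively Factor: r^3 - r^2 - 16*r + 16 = (r + 4)*(r^2 - 5*r + 4) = (r - 1)*(r + 4)*(r - 4)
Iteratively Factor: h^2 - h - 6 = (h + 2)*(h - 3)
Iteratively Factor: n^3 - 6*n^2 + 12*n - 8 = (n - 2)*(n^2 - 4*n + 4) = (n - 2)^2*(n - 2)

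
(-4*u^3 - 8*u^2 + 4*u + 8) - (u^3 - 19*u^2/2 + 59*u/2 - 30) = -5*u^3 + 3*u^2/2 - 51*u/2 + 38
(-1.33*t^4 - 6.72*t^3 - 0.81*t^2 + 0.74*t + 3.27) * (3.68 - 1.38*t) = 1.8354*t^5 + 4.3792*t^4 - 23.6118*t^3 - 4.002*t^2 - 1.7894*t + 12.0336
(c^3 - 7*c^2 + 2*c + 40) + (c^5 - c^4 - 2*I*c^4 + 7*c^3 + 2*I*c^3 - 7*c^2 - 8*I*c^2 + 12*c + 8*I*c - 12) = c^5 - c^4 - 2*I*c^4 + 8*c^3 + 2*I*c^3 - 14*c^2 - 8*I*c^2 + 14*c + 8*I*c + 28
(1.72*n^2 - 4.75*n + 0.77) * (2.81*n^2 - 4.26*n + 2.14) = 4.8332*n^4 - 20.6747*n^3 + 26.0795*n^2 - 13.4452*n + 1.6478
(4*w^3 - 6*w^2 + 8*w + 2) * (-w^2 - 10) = -4*w^5 + 6*w^4 - 48*w^3 + 58*w^2 - 80*w - 20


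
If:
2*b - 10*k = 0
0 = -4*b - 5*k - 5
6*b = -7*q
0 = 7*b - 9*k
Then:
No Solution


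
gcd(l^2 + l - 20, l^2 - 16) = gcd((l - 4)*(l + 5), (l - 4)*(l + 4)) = l - 4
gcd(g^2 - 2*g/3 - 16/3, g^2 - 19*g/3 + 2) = 1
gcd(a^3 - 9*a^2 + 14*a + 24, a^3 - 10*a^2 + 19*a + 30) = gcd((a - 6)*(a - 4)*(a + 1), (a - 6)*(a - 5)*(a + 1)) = a^2 - 5*a - 6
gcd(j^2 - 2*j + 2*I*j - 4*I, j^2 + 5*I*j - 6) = j + 2*I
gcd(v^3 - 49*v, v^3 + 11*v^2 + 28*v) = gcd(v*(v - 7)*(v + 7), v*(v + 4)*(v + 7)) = v^2 + 7*v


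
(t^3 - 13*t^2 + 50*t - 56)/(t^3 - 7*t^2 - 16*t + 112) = (t - 2)/(t + 4)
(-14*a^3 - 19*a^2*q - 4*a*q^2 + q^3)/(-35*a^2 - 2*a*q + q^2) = (2*a^2 + 3*a*q + q^2)/(5*a + q)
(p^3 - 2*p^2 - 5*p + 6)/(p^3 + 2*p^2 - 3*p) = (p^2 - p - 6)/(p*(p + 3))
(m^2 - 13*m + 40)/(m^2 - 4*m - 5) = (m - 8)/(m + 1)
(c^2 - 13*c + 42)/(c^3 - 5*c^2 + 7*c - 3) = (c^2 - 13*c + 42)/(c^3 - 5*c^2 + 7*c - 3)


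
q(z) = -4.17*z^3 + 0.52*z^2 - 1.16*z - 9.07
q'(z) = -12.51*z^2 + 1.04*z - 1.16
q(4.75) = -449.75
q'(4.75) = -278.48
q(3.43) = -175.21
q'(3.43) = -144.77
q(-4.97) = 521.46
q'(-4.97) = -315.34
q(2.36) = -63.72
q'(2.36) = -68.38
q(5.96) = -880.34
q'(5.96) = -439.34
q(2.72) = -92.29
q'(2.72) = -90.89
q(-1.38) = 4.48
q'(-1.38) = -26.42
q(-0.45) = -8.06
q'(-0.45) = -4.16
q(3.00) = -120.46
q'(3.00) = -110.63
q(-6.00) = 917.33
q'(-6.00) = -457.76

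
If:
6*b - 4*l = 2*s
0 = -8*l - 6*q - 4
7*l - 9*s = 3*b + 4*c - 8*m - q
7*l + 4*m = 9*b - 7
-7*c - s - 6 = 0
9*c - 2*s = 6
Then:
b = -904/345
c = -6/23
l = -212/115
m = -2033/460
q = 206/115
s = -96/23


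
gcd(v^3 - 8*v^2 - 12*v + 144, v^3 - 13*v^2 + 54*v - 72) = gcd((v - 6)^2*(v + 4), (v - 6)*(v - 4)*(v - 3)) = v - 6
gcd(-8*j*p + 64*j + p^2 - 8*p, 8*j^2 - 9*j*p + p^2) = -8*j + p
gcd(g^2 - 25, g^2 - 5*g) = g - 5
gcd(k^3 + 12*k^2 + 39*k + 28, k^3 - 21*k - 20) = k^2 + 5*k + 4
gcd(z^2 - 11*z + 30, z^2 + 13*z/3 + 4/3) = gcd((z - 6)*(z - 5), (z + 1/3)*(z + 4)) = 1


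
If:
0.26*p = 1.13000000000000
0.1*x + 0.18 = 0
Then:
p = 4.35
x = -1.80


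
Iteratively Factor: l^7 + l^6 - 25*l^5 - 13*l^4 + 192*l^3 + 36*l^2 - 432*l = (l + 4)*(l^6 - 3*l^5 - 13*l^4 + 39*l^3 + 36*l^2 - 108*l) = (l + 2)*(l + 4)*(l^5 - 5*l^4 - 3*l^3 + 45*l^2 - 54*l) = (l - 2)*(l + 2)*(l + 4)*(l^4 - 3*l^3 - 9*l^2 + 27*l) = (l - 3)*(l - 2)*(l + 2)*(l + 4)*(l^3 - 9*l) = (l - 3)*(l - 2)*(l + 2)*(l + 3)*(l + 4)*(l^2 - 3*l) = (l - 3)^2*(l - 2)*(l + 2)*(l + 3)*(l + 4)*(l)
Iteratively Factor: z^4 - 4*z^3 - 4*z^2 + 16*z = (z)*(z^3 - 4*z^2 - 4*z + 16) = z*(z + 2)*(z^2 - 6*z + 8) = z*(z - 2)*(z + 2)*(z - 4)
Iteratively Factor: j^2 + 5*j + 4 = (j + 4)*(j + 1)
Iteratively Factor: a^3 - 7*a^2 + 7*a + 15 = (a - 3)*(a^2 - 4*a - 5) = (a - 3)*(a + 1)*(a - 5)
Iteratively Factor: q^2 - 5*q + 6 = (q - 3)*(q - 2)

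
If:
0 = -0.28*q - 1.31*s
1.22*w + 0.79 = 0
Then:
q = -4.67857142857143*s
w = -0.65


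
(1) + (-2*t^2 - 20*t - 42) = -2*t^2 - 20*t - 41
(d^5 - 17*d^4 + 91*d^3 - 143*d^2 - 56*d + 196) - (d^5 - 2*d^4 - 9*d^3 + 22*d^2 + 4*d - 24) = -15*d^4 + 100*d^3 - 165*d^2 - 60*d + 220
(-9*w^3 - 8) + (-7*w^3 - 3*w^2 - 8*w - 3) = -16*w^3 - 3*w^2 - 8*w - 11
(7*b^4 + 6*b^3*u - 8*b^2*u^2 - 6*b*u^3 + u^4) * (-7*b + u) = -49*b^5 - 35*b^4*u + 62*b^3*u^2 + 34*b^2*u^3 - 13*b*u^4 + u^5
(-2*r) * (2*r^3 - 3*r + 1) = -4*r^4 + 6*r^2 - 2*r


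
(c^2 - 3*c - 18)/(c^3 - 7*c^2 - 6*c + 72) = 1/(c - 4)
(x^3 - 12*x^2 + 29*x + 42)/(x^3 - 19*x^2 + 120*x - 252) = (x + 1)/(x - 6)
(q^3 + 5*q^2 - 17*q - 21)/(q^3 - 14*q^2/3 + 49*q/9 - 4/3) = 9*(q^2 + 8*q + 7)/(9*q^2 - 15*q + 4)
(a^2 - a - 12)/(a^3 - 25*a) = (a^2 - a - 12)/(a*(a^2 - 25))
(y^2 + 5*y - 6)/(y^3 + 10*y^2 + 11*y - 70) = (y^2 + 5*y - 6)/(y^3 + 10*y^2 + 11*y - 70)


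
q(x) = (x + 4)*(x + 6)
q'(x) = 2*x + 10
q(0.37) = 27.84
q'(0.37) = 10.74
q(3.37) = 69.06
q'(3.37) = 16.74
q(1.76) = 44.70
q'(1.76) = 13.52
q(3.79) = 76.26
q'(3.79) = 17.58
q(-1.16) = 13.75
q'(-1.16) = 7.68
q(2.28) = 52.00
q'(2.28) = 14.56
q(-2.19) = 6.90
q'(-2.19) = 5.62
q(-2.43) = 5.60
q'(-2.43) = 5.14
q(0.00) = 24.00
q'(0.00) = 10.00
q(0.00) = 24.00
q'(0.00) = 10.00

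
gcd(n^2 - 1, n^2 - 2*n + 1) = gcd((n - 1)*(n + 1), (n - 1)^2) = n - 1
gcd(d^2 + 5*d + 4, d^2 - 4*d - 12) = 1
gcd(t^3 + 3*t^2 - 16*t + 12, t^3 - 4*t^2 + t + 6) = t - 2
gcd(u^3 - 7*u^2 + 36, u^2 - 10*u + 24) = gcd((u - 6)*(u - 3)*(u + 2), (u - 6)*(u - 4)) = u - 6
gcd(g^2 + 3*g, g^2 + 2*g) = g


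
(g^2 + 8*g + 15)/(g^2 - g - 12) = (g + 5)/(g - 4)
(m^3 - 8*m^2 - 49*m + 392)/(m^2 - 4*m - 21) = (m^2 - m - 56)/(m + 3)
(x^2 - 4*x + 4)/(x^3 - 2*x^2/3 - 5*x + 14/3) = 3*(x - 2)/(3*x^2 + 4*x - 7)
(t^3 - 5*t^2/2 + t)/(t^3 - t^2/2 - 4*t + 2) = t/(t + 2)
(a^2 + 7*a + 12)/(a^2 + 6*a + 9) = (a + 4)/(a + 3)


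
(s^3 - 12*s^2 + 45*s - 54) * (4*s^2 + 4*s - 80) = 4*s^5 - 44*s^4 + 52*s^3 + 924*s^2 - 3816*s + 4320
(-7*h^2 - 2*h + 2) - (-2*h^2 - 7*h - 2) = -5*h^2 + 5*h + 4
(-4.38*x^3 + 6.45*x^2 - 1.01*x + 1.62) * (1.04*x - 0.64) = -4.5552*x^4 + 9.5112*x^3 - 5.1784*x^2 + 2.3312*x - 1.0368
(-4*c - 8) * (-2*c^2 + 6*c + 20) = 8*c^3 - 8*c^2 - 128*c - 160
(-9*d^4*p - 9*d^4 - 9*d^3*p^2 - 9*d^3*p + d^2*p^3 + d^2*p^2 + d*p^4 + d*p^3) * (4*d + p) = -36*d^5*p - 36*d^5 - 45*d^4*p^2 - 45*d^4*p - 5*d^3*p^3 - 5*d^3*p^2 + 5*d^2*p^4 + 5*d^2*p^3 + d*p^5 + d*p^4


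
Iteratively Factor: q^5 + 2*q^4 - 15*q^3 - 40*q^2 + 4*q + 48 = (q + 2)*(q^4 - 15*q^2 - 10*q + 24) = (q + 2)*(q + 3)*(q^3 - 3*q^2 - 6*q + 8) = (q - 4)*(q + 2)*(q + 3)*(q^2 + q - 2) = (q - 4)*(q - 1)*(q + 2)*(q + 3)*(q + 2)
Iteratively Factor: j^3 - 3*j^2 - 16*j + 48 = (j - 3)*(j^2 - 16) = (j - 4)*(j - 3)*(j + 4)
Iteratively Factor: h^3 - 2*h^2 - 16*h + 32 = (h - 4)*(h^2 + 2*h - 8) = (h - 4)*(h + 4)*(h - 2)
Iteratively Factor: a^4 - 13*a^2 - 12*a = (a)*(a^3 - 13*a - 12) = a*(a - 4)*(a^2 + 4*a + 3) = a*(a - 4)*(a + 1)*(a + 3)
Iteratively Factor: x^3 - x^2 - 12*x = (x - 4)*(x^2 + 3*x) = x*(x - 4)*(x + 3)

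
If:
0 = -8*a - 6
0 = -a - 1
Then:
No Solution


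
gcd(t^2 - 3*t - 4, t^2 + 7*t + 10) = 1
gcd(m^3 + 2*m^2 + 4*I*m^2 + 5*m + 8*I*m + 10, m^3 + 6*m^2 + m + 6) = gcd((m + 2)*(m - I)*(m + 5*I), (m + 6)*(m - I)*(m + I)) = m - I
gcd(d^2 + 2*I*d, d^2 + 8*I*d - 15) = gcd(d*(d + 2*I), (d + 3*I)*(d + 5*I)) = 1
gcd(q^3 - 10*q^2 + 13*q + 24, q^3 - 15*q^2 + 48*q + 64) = q^2 - 7*q - 8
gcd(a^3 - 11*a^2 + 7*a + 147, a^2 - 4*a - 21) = a^2 - 4*a - 21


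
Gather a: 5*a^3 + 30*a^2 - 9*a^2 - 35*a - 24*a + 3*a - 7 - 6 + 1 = 5*a^3 + 21*a^2 - 56*a - 12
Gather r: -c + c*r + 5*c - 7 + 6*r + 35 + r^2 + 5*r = 4*c + r^2 + r*(c + 11) + 28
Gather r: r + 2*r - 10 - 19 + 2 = 3*r - 27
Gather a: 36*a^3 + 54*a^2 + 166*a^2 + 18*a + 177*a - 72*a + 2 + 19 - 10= 36*a^3 + 220*a^2 + 123*a + 11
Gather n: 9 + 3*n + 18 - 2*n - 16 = n + 11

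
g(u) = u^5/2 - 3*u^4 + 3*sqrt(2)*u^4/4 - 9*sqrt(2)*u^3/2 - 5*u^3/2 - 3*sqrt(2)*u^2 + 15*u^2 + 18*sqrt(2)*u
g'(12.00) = 34889.68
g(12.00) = 70739.45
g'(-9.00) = 19735.50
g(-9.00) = -35144.44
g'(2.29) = -89.13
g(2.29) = -13.59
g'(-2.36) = 6.09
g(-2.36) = 19.59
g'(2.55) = -115.52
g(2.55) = -40.20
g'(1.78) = -39.15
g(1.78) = 18.87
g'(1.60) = -23.59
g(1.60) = 24.49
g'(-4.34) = 952.29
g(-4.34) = -641.17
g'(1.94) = -54.11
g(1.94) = 11.42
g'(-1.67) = -29.06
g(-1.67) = 7.19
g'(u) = 5*u^4/2 - 12*u^3 + 3*sqrt(2)*u^3 - 27*sqrt(2)*u^2/2 - 15*u^2/2 - 6*sqrt(2)*u + 30*u + 18*sqrt(2)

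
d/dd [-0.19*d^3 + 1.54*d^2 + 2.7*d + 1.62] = -0.57*d^2 + 3.08*d + 2.7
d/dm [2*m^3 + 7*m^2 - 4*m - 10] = 6*m^2 + 14*m - 4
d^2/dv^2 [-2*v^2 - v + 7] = -4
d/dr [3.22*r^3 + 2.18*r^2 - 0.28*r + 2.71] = 9.66*r^2 + 4.36*r - 0.28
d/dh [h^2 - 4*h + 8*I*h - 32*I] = 2*h - 4 + 8*I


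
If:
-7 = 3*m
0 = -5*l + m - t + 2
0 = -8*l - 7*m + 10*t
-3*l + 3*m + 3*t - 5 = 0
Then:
No Solution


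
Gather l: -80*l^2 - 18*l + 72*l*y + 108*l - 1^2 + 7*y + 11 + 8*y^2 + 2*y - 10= -80*l^2 + l*(72*y + 90) + 8*y^2 + 9*y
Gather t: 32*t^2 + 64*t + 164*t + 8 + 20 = 32*t^2 + 228*t + 28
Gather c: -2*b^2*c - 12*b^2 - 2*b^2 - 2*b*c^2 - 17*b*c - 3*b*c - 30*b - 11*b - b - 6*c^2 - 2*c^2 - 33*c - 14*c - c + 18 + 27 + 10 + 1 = -14*b^2 - 42*b + c^2*(-2*b - 8) + c*(-2*b^2 - 20*b - 48) + 56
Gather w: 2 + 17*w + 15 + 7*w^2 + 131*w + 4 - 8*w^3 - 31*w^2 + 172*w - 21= -8*w^3 - 24*w^2 + 320*w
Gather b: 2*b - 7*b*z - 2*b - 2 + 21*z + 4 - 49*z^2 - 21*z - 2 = -7*b*z - 49*z^2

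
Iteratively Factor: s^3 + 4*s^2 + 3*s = (s + 1)*(s^2 + 3*s) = s*(s + 1)*(s + 3)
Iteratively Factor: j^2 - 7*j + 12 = (j - 3)*(j - 4)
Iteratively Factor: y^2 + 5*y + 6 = (y + 3)*(y + 2)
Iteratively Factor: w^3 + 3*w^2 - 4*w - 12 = (w - 2)*(w^2 + 5*w + 6) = (w - 2)*(w + 3)*(w + 2)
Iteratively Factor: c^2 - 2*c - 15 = (c + 3)*(c - 5)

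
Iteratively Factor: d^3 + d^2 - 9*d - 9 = (d + 1)*(d^2 - 9) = (d - 3)*(d + 1)*(d + 3)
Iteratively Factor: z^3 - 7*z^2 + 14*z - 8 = (z - 2)*(z^2 - 5*z + 4) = (z - 4)*(z - 2)*(z - 1)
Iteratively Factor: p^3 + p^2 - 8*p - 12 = (p + 2)*(p^2 - p - 6) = (p - 3)*(p + 2)*(p + 2)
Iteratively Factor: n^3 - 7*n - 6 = (n - 3)*(n^2 + 3*n + 2) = (n - 3)*(n + 2)*(n + 1)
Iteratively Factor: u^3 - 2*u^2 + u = (u - 1)*(u^2 - u) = (u - 1)^2*(u)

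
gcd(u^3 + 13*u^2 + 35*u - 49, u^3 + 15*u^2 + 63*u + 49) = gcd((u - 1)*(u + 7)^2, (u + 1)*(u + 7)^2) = u^2 + 14*u + 49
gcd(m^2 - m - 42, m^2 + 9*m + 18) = m + 6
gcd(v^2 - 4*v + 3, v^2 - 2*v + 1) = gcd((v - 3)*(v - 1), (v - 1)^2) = v - 1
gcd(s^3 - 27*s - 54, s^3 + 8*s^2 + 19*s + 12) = s + 3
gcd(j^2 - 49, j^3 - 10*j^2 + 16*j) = 1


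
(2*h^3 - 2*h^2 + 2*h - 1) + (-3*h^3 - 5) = -h^3 - 2*h^2 + 2*h - 6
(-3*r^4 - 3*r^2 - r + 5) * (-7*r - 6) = 21*r^5 + 18*r^4 + 21*r^3 + 25*r^2 - 29*r - 30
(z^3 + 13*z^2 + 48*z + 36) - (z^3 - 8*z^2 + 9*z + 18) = 21*z^2 + 39*z + 18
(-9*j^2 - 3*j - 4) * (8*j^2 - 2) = -72*j^4 - 24*j^3 - 14*j^2 + 6*j + 8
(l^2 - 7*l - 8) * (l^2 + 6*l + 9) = l^4 - l^3 - 41*l^2 - 111*l - 72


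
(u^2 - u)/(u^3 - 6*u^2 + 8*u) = (u - 1)/(u^2 - 6*u + 8)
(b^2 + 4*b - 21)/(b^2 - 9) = (b + 7)/(b + 3)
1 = 1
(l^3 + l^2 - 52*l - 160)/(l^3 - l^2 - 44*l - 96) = (l + 5)/(l + 3)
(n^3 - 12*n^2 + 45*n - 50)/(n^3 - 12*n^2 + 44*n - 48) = (n^2 - 10*n + 25)/(n^2 - 10*n + 24)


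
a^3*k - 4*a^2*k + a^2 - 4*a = a*(a - 4)*(a*k + 1)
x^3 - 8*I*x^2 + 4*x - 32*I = (x - 8*I)*(x - 2*I)*(x + 2*I)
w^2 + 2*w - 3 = (w - 1)*(w + 3)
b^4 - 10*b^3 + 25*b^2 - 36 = (b - 6)*(b - 3)*(b - 2)*(b + 1)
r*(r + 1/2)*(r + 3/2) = r^3 + 2*r^2 + 3*r/4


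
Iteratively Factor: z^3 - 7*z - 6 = (z - 3)*(z^2 + 3*z + 2) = (z - 3)*(z + 1)*(z + 2)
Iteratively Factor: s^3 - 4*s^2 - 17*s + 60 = (s - 3)*(s^2 - s - 20) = (s - 5)*(s - 3)*(s + 4)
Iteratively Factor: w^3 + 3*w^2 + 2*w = (w + 2)*(w^2 + w) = (w + 1)*(w + 2)*(w)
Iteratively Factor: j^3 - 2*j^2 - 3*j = (j)*(j^2 - 2*j - 3) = j*(j + 1)*(j - 3)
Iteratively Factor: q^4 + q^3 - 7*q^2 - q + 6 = (q - 2)*(q^3 + 3*q^2 - q - 3) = (q - 2)*(q + 1)*(q^2 + 2*q - 3) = (q - 2)*(q - 1)*(q + 1)*(q + 3)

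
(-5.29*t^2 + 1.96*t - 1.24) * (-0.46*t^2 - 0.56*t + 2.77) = 2.4334*t^4 + 2.0608*t^3 - 15.1805*t^2 + 6.1236*t - 3.4348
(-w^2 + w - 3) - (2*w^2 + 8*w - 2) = -3*w^2 - 7*w - 1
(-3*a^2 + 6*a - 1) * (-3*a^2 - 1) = 9*a^4 - 18*a^3 + 6*a^2 - 6*a + 1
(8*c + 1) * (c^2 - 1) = 8*c^3 + c^2 - 8*c - 1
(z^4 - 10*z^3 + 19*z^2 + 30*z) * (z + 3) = z^5 - 7*z^4 - 11*z^3 + 87*z^2 + 90*z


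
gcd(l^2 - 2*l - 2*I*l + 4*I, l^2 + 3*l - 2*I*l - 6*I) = l - 2*I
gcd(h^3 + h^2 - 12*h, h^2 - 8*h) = h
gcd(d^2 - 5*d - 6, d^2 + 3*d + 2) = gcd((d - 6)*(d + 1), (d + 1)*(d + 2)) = d + 1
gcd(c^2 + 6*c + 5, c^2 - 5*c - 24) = 1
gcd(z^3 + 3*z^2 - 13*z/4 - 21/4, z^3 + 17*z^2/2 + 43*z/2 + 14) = z^2 + 9*z/2 + 7/2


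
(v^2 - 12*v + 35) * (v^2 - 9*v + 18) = v^4 - 21*v^3 + 161*v^2 - 531*v + 630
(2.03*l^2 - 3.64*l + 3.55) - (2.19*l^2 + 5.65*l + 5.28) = -0.16*l^2 - 9.29*l - 1.73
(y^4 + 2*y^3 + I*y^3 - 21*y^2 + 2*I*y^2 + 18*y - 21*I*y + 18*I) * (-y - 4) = -y^5 - 6*y^4 - I*y^4 + 13*y^3 - 6*I*y^3 + 66*y^2 + 13*I*y^2 - 72*y + 66*I*y - 72*I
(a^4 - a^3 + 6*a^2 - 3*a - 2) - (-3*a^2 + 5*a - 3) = a^4 - a^3 + 9*a^2 - 8*a + 1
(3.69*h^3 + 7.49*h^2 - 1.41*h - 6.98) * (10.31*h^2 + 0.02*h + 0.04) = 38.0439*h^5 + 77.2957*h^4 - 14.2397*h^3 - 71.6924*h^2 - 0.196*h - 0.2792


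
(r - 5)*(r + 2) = r^2 - 3*r - 10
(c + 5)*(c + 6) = c^2 + 11*c + 30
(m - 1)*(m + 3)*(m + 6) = m^3 + 8*m^2 + 9*m - 18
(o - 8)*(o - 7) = o^2 - 15*o + 56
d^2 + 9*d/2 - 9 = (d - 3/2)*(d + 6)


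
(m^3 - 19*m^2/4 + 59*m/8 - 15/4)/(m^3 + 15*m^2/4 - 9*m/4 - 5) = (m^2 - 7*m/2 + 3)/(m^2 + 5*m + 4)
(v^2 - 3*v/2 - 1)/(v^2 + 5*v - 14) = (v + 1/2)/(v + 7)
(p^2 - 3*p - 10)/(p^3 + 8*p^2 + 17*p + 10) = (p - 5)/(p^2 + 6*p + 5)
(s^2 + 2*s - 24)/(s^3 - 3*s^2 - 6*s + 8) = (s + 6)/(s^2 + s - 2)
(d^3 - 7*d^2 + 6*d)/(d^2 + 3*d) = (d^2 - 7*d + 6)/(d + 3)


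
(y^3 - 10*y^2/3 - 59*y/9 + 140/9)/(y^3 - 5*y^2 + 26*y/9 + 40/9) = (3*y + 7)/(3*y + 2)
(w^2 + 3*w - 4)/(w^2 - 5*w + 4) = (w + 4)/(w - 4)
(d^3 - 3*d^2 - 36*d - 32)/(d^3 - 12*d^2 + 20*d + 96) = (d^2 + 5*d + 4)/(d^2 - 4*d - 12)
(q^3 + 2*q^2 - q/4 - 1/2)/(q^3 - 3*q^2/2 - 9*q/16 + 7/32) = 8*(2*q^2 + 3*q - 2)/(16*q^2 - 32*q + 7)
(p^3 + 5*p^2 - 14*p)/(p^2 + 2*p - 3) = p*(p^2 + 5*p - 14)/(p^2 + 2*p - 3)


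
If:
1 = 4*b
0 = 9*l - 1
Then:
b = 1/4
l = 1/9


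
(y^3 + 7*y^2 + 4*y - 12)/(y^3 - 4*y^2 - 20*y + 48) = (y^3 + 7*y^2 + 4*y - 12)/(y^3 - 4*y^2 - 20*y + 48)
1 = 1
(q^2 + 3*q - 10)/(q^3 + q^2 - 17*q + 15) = (q - 2)/(q^2 - 4*q + 3)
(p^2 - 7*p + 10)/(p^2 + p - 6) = (p - 5)/(p + 3)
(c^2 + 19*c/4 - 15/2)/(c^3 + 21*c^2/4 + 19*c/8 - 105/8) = 2*(c + 6)/(2*c^2 + 13*c + 21)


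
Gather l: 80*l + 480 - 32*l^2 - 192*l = -32*l^2 - 112*l + 480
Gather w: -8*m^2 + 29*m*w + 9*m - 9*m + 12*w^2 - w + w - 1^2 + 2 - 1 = -8*m^2 + 29*m*w + 12*w^2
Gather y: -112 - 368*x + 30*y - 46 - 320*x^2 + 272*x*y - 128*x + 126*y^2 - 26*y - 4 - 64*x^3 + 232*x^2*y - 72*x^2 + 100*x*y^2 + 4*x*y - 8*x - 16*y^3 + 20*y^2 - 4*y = -64*x^3 - 392*x^2 - 504*x - 16*y^3 + y^2*(100*x + 146) + y*(232*x^2 + 276*x) - 162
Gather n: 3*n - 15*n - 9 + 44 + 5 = 40 - 12*n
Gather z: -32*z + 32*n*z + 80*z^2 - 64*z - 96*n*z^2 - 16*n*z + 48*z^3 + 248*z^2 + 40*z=48*z^3 + z^2*(328 - 96*n) + z*(16*n - 56)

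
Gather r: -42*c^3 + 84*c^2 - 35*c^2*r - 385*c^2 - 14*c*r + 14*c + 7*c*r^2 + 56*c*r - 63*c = -42*c^3 - 301*c^2 + 7*c*r^2 - 49*c + r*(-35*c^2 + 42*c)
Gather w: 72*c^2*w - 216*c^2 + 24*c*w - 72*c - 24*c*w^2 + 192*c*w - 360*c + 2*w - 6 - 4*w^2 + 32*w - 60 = -216*c^2 - 432*c + w^2*(-24*c - 4) + w*(72*c^2 + 216*c + 34) - 66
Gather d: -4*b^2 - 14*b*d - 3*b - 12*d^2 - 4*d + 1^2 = -4*b^2 - 3*b - 12*d^2 + d*(-14*b - 4) + 1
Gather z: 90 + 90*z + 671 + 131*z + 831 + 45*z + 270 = 266*z + 1862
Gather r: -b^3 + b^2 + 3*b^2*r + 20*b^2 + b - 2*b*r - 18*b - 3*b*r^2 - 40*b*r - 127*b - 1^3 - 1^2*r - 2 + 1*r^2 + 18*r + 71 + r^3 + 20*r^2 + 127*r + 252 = -b^3 + 21*b^2 - 144*b + r^3 + r^2*(21 - 3*b) + r*(3*b^2 - 42*b + 144) + 320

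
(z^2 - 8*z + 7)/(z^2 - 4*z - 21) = (z - 1)/(z + 3)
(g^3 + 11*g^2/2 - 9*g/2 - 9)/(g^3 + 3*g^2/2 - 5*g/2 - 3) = (g + 6)/(g + 2)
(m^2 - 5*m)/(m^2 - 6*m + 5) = m/(m - 1)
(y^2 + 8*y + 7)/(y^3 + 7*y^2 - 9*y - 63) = (y + 1)/(y^2 - 9)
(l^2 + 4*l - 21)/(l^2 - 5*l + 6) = (l + 7)/(l - 2)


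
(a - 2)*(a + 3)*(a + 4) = a^3 + 5*a^2 - 2*a - 24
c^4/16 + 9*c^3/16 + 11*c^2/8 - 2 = (c/4 + 1)^2*(c - 1)*(c + 2)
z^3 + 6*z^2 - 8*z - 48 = (z + 6)*(z - 2*sqrt(2))*(z + 2*sqrt(2))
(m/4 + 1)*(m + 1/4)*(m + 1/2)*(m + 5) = m^4/4 + 39*m^3/16 + 215*m^2/32 + 129*m/32 + 5/8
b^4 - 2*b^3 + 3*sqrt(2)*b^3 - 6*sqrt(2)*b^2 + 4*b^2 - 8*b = b*(b - 2)*(b + sqrt(2))*(b + 2*sqrt(2))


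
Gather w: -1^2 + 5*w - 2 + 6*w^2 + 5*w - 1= 6*w^2 + 10*w - 4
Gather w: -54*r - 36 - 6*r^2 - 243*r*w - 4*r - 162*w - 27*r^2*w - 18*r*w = -6*r^2 - 58*r + w*(-27*r^2 - 261*r - 162) - 36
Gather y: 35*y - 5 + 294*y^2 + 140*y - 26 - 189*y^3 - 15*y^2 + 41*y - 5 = -189*y^3 + 279*y^2 + 216*y - 36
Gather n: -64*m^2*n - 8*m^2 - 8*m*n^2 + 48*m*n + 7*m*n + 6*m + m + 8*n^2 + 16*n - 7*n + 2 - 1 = -8*m^2 + 7*m + n^2*(8 - 8*m) + n*(-64*m^2 + 55*m + 9) + 1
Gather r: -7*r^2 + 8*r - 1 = -7*r^2 + 8*r - 1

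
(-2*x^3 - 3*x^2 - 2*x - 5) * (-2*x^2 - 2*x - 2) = 4*x^5 + 10*x^4 + 14*x^3 + 20*x^2 + 14*x + 10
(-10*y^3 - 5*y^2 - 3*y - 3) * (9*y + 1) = -90*y^4 - 55*y^3 - 32*y^2 - 30*y - 3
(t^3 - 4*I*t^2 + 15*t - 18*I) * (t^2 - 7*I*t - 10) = t^5 - 11*I*t^4 - 23*t^3 - 83*I*t^2 - 276*t + 180*I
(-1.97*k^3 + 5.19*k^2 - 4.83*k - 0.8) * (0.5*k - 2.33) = -0.985*k^4 + 7.1851*k^3 - 14.5077*k^2 + 10.8539*k + 1.864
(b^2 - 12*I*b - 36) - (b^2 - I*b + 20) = -11*I*b - 56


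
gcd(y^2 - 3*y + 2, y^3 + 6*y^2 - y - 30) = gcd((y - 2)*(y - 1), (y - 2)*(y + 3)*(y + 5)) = y - 2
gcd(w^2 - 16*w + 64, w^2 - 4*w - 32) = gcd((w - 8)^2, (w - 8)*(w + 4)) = w - 8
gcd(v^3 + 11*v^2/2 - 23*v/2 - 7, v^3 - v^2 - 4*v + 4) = v - 2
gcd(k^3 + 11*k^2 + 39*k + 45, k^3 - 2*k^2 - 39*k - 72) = k^2 + 6*k + 9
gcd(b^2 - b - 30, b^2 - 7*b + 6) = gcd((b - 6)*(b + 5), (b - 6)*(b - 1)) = b - 6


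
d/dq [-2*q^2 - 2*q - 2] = -4*q - 2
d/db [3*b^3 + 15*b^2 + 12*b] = 9*b^2 + 30*b + 12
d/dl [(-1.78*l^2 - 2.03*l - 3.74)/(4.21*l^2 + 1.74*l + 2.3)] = (5.4491*l^2 + 23.3028*l + 1.8386)/(17.7241*l^4 + 14.6508*l^3 + 22.3936*l^2 + 8.004*l + 5.29)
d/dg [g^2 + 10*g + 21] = 2*g + 10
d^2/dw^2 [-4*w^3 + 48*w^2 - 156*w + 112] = 96 - 24*w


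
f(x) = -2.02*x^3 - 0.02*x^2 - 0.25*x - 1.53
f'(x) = -6.06*x^2 - 0.04*x - 0.25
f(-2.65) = 36.58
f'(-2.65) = -42.70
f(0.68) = -2.34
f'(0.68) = -3.08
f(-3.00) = 53.58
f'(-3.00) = -54.67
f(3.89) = -121.71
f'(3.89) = -92.11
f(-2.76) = 41.48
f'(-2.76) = -46.30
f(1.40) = -7.46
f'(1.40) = -12.18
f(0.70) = -2.41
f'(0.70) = -3.25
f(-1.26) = 2.79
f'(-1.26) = -9.82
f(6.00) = -440.07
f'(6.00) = -218.65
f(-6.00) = 435.57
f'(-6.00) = -218.17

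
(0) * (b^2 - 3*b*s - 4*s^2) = 0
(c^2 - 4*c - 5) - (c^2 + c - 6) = 1 - 5*c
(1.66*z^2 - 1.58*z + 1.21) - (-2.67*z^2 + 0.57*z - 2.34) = 4.33*z^2 - 2.15*z + 3.55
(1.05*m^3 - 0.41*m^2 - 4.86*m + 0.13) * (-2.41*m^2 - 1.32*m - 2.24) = -2.5305*m^5 - 0.3979*m^4 + 9.9018*m^3 + 7.0203*m^2 + 10.7148*m - 0.2912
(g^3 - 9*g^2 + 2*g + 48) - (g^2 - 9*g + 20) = g^3 - 10*g^2 + 11*g + 28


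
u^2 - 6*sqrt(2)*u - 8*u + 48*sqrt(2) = (u - 8)*(u - 6*sqrt(2))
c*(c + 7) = c^2 + 7*c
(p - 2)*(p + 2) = p^2 - 4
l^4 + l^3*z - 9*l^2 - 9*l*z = l*(l - 3)*(l + 3)*(l + z)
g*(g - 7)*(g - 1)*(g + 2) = g^4 - 6*g^3 - 9*g^2 + 14*g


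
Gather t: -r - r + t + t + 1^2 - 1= -2*r + 2*t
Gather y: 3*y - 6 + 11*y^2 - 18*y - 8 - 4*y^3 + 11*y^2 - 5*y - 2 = -4*y^3 + 22*y^2 - 20*y - 16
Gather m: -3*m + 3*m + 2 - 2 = 0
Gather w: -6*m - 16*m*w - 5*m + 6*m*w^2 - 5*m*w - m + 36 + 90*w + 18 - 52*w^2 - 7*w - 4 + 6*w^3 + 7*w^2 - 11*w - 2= -12*m + 6*w^3 + w^2*(6*m - 45) + w*(72 - 21*m) + 48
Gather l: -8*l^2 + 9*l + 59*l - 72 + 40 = -8*l^2 + 68*l - 32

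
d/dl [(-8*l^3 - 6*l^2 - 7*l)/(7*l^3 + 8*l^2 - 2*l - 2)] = 2*(-11*l^4 + 65*l^3 + 58*l^2 + 12*l + 7)/(49*l^6 + 112*l^5 + 36*l^4 - 60*l^3 - 28*l^2 + 8*l + 4)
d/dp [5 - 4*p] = -4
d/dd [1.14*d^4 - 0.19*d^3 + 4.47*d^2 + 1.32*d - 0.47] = 4.56*d^3 - 0.57*d^2 + 8.94*d + 1.32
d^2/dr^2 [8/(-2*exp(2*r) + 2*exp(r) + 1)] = 16*(4*(2*exp(r) - 1)^2*exp(r) + (4*exp(r) - 1)*(-2*exp(2*r) + 2*exp(r) + 1))*exp(r)/(-2*exp(2*r) + 2*exp(r) + 1)^3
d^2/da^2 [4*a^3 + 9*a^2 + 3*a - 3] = 24*a + 18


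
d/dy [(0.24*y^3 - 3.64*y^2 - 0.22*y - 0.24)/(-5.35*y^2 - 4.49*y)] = (-1.284*y^4 - 2.1552*y^3 + 15.1666*y^2 - 2.568*y - 1.0776)/(y^2*(28.6225*y^2 + 48.043*y + 20.1601))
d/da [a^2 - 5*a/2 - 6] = 2*a - 5/2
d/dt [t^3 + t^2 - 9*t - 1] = 3*t^2 + 2*t - 9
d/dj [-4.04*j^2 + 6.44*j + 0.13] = 6.44 - 8.08*j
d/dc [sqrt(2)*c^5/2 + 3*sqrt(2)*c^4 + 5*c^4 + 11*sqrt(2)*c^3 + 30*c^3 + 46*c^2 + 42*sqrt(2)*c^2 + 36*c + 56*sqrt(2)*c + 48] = 5*sqrt(2)*c^4/2 + 12*sqrt(2)*c^3 + 20*c^3 + 33*sqrt(2)*c^2 + 90*c^2 + 92*c + 84*sqrt(2)*c + 36 + 56*sqrt(2)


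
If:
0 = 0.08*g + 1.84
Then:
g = -23.00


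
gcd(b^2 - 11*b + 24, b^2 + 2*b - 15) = b - 3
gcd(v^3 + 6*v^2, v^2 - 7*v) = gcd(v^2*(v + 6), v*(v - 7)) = v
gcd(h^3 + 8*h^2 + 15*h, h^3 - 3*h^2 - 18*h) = h^2 + 3*h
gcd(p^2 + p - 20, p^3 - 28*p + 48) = p - 4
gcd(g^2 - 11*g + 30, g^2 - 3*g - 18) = g - 6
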